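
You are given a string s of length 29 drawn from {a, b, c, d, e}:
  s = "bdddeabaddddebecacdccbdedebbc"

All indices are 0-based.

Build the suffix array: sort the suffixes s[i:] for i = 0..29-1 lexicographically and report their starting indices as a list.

[5, 16, 7, 6, 26, 27, 0, 21, 13, 28, 15, 20, 19, 17, 18, 8, 1, 9, 2, 10, 3, 24, 11, 22, 4, 25, 12, 14, 23]

rank→(start, suffix):
  0 → (5, 'abaddddebecacdccbdedebbc')
  1 → (16, 'acdccbdedebbc')
  2 → (7, 'addddebecacdccbdedebbc')
  3 → (6, 'baddddebecacdccbdedebbc')
  4 → (26, 'bbc')
  5 → (27, 'bc')
  6 → (0, 'bdddeabaddddebecacdccbdedebbc')
  7 → (21, 'bdedebbc')
  8 → (13, 'becacdccbdedebbc')
  9 → (28, 'c')
  10 → (15, 'cacdccbdedebbc')
  11 → (20, 'cbdedebbc')
  12 → (19, 'ccbdedebbc')
  13 → (17, 'cdccbdedebbc')
  14 → (18, 'dccbdedebbc')
  15 → (8, 'ddddebecacdccbdedebbc')
  16 → (1, 'dddeabaddddebecacdccbdedebbc')
  17 → (9, 'dddebecacdccbdedebbc')
  18 → (2, 'ddeabaddddebecacdccbdedebbc')
  19 → (10, 'ddebecacdccbdedebbc')
  20 → (3, 'deabaddddebecacdccbdedebbc')
  21 → (24, 'debbc')
  22 → (11, 'debecacdccbdedebbc')
  23 → (22, 'dedebbc')
  24 → (4, 'eabaddddebecacdccbdedebbc')
  25 → (25, 'ebbc')
  26 → (12, 'ebecacdccbdedebbc')
  27 → (14, 'ecacdccbdedebbc')
  28 → (23, 'edebbc')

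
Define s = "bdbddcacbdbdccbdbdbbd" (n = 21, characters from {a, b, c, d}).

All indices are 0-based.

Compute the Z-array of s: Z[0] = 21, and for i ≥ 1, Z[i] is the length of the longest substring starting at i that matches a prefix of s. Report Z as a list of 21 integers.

Z[0]=21
i=1: i≥r, start 0; Z[1]=0
i=2: i≥r, start 0; Z[2]=2 grow→box=[2,4)
i=3: min(r-i=1, Z[1]=0)=0; Z[3]=0
i=4: i≥r, start 0; Z[4]=0
i=5: i≥r, start 0; Z[5]=0
i=6: i≥r, start 0; Z[6]=0
i=7: i≥r, start 0; Z[7]=0
i=8: i≥r, start 0; Z[8]=4 grow→box=[8,12)
i=9: min(r-i=3, Z[1]=0)=0; Z[9]=0
i=10: min(r-i=2, Z[2]=2)=2; Z[10]=2
i=11: min(r-i=1, Z[3]=0)=0; Z[11]=0
i=12: i≥r, start 0; Z[12]=0
i=13: i≥r, start 0; Z[13]=0
i=14: i≥r, start 0; Z[14]=4 grow→box=[14,18)
i=15: min(r-i=3, Z[1]=0)=0; Z[15]=0
i=16: min(r-i=2, Z[2]=2)=2; Z[16]=3 grow→box=[16,19)
i=17: min(r-i=2, Z[1]=0)=0; Z[17]=0
i=18: min(r-i=1, Z[2]=2)=1; Z[18]=1
i=19: i≥r, start 0; Z[19]=2 grow→box=[19,21)
i=20: min(r-i=1, Z[1]=0)=0; Z[20]=0

[21, 0, 2, 0, 0, 0, 0, 0, 4, 0, 2, 0, 0, 0, 4, 0, 3, 0, 1, 2, 0]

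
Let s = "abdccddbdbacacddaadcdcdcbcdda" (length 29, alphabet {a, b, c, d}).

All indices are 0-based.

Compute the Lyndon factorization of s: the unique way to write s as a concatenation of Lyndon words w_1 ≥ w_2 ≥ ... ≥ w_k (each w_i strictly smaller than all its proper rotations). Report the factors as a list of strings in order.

emit factor 1: 'abdccddbdbacacdd' (i=0, period=16)
emit factor 2: 'aadcdcdcbcdd' (i=16, period=12)
emit factor 3: 'a' (i=28, period=1)

["abdccddbdbacacdd", "aadcdcdcbcdd", "a"]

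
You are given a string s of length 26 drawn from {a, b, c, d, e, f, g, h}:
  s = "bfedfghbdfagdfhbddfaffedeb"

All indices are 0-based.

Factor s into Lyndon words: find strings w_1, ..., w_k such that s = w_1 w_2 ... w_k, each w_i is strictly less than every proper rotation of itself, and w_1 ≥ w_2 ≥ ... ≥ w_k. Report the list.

emit factor 1: 'bfedfgh' (i=0, period=7)
emit factor 2: 'bdf' (i=7, period=3)
emit factor 3: 'agdfhbddf' (i=10, period=9)
emit factor 4: 'affedeb' (i=19, period=7)

["bfedfgh", "bdf", "agdfhbddf", "affedeb"]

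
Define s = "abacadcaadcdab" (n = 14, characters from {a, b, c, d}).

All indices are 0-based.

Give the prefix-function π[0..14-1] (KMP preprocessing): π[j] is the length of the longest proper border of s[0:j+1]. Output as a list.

[0, 0, 1, 0, 1, 0, 0, 1, 1, 0, 0, 0, 1, 2]

π[0] = 0
j=1 s[j]='b': π[1]=0 (border '')
j=2 s[j]='a': π[2]=1 (border 'a')
j=3 s[j]='c': k: 1→0; π[3]=0 (border '')
j=4 s[j]='a': π[4]=1 (border 'a')
j=5 s[j]='d': k: 1→0; π[5]=0 (border '')
j=6 s[j]='c': π[6]=0 (border '')
j=7 s[j]='a': π[7]=1 (border 'a')
j=8 s[j]='a': k: 1→0; π[8]=1 (border 'a')
j=9 s[j]='d': k: 1→0; π[9]=0 (border '')
j=10 s[j]='c': π[10]=0 (border '')
j=11 s[j]='d': π[11]=0 (border '')
j=12 s[j]='a': π[12]=1 (border 'a')
j=13 s[j]='b': π[13]=2 (border 'ab')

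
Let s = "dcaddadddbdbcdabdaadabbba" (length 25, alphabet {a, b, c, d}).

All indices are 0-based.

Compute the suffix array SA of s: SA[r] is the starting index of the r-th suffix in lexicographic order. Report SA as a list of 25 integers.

sorted suffixes:
  #0 SA[0]=24  'a'
  #1 SA[1]=17  'aadabbba'
  #2 SA[2]=20  'abbba'
  #3 SA[3]=14  'abdaadabbba'
  #4 SA[4]=18  'adabbba'
  #5 SA[5]=2  'addadddbdbcdabdaadabbba'
  #6 SA[6]=5  'adddbdbcdabdaadabbba'
  #7 SA[7]=23  'ba'
  #8 SA[8]=22  'bba'
  #9 SA[9]=21  'bbba'
  #10 SA[10]=11  'bcdabdaadabbba'
  #11 SA[11]=15  'bdaadabbba'
  #12 SA[12]=9  'bdbcdabdaadabbba'
  #13 SA[13]=1  'caddadddbdbcdabdaadabbba'
  #14 SA[14]=12  'cdabdaadabbba'
  #15 SA[15]=16  'daadabbba'
  #16 SA[16]=19  'dabbba'
  #17 SA[17]=13  'dabdaadabbba'
  #18 SA[18]=4  'dadddbdbcdabdaadabbba'
  #19 SA[19]=10  'dbcdabdaadabbba'
  #20 SA[20]=8  'dbdbcdabdaadabbba'
  #21 SA[21]=0  'dcaddadddbdbcdabdaadabbba'
  #22 SA[22]=3  'ddadddbdbcdabdaadabbba'
  #23 SA[23]=7  'ddbdbcdabdaadabbba'
  #24 SA[24]=6  'dddbdbcdabdaadabbba'

[24, 17, 20, 14, 18, 2, 5, 23, 22, 21, 11, 15, 9, 1, 12, 16, 19, 13, 4, 10, 8, 0, 3, 7, 6]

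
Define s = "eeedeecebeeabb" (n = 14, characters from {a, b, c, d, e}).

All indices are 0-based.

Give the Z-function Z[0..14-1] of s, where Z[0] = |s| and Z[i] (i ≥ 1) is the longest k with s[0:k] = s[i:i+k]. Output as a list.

[14, 2, 1, 0, 2, 1, 0, 1, 0, 2, 1, 0, 0, 0]

Z[0]=14
i=1: fresh scan; Z[1]=2 scan→box=[1,3)
i=2: min(r-i=1, Z[1]=2)=1; Z[2]=1
i=3: fresh scan; Z[3]=0
i=4: fresh scan; Z[4]=2 scan→box=[4,6)
i=5: min(r-i=1, Z[1]=2)=1; Z[5]=1
i=6: fresh scan; Z[6]=0
i=7: fresh scan; Z[7]=1 scan→box=[7,8)
i=8: fresh scan; Z[8]=0
i=9: fresh scan; Z[9]=2 scan→box=[9,11)
i=10: min(r-i=1, Z[1]=2)=1; Z[10]=1
i=11: fresh scan; Z[11]=0
i=12: fresh scan; Z[12]=0
i=13: fresh scan; Z[13]=0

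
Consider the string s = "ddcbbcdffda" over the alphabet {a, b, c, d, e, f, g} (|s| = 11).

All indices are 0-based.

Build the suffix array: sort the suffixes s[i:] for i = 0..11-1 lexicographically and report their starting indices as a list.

sorted suffixes:
  #0 SA[0]=10  'a'
  #1 SA[1]=3  'bbcdffda'
  #2 SA[2]=4  'bcdffda'
  #3 SA[3]=2  'cbbcdffda'
  #4 SA[4]=5  'cdffda'
  #5 SA[5]=9  'da'
  #6 SA[6]=1  'dcbbcdffda'
  #7 SA[7]=0  'ddcbbcdffda'
  #8 SA[8]=6  'dffda'
  #9 SA[9]=8  'fda'
  #10 SA[10]=7  'ffda'

[10, 3, 4, 2, 5, 9, 1, 0, 6, 8, 7]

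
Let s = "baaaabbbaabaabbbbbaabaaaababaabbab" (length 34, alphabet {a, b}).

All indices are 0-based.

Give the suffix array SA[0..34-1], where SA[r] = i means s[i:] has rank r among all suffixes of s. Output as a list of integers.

rank→(start, suffix):
  0 → (21, 'aaaababaabbab')
  1 → (1, 'aaaabbbaabaabbbbbaabaaaababaabbab')
  2 → (22, 'aaababaabbab')
  3 → (2, 'aaabbbaabaabbbbbaabaaaababaabbab')
  4 → (18, 'aabaaaababaabbab')
  5 → (8, 'aabaabbbbbaabaaaababaabbab')
  6 → (23, 'aababaabbab')
  7 → (28, 'aabbab')
  8 → (3, 'aabbbaabaabbbbbaabaaaababaabbab')
  9 → (11, 'aabbbbbaabaaaababaabbab')
  10 → (32, 'ab')
  11 → (19, 'abaaaababaabbab')
  12 → (26, 'abaabbab')
  13 → (9, 'abaabbbbbaabaaaababaabbab')
  14 → (24, 'ababaabbab')
  15 → (29, 'abbab')
  16 → (4, 'abbbaabaabbbbbaabaaaababaabbab')
  17 → (12, 'abbbbbaabaaaababaabbab')
  18 → (33, 'b')
  19 → (20, 'baaaababaabbab')
  20 → (0, 'baaaabbbaabaabbbbbaabaaaababaabbab')
  21 → (17, 'baabaaaababaabbab')
  22 → (7, 'baabaabbbbbaabaaaababaabbab')
  23 → (27, 'baabbab')
  24 → (10, 'baabbbbbaabaaaababaabbab')
  25 → (31, 'bab')
  26 → (25, 'babaabbab')
  27 → (16, 'bbaabaaaababaabbab')
  28 → (6, 'bbaabaabbbbbaabaaaababaabbab')
  29 → (30, 'bbab')
  30 → (15, 'bbbaabaaaababaabbab')
  31 → (5, 'bbbaabaabbbbbaabaaaababaabbab')
  32 → (14, 'bbbbaabaaaababaabbab')
  33 → (13, 'bbbbbaabaaaababaabbab')

[21, 1, 22, 2, 18, 8, 23, 28, 3, 11, 32, 19, 26, 9, 24, 29, 4, 12, 33, 20, 0, 17, 7, 27, 10, 31, 25, 16, 6, 30, 15, 5, 14, 13]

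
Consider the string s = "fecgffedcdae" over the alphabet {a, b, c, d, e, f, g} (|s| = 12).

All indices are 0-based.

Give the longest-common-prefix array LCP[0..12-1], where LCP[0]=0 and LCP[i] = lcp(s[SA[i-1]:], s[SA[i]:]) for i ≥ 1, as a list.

[0, 0, 1, 0, 1, 0, 1, 1, 0, 2, 1, 0]

rank→(start, suffix):
  0 → (10, 'ae')
  1 → (8, 'cdae')
  2 → (2, 'cgffedcdae')
  3 → (9, 'dae')
  4 → (7, 'dcdae')
  5 → (11, 'e')
  6 → (1, 'ecgffedcdae')
  7 → (6, 'edcdae')
  8 → (0, 'fecgffedcdae')
  9 → (5, 'fedcdae')
  10 → (4, 'ffedcdae')
  11 → (3, 'gffedcdae')

SA = [10, 8, 2, 9, 7, 11, 1, 6, 0, 5, 4, 3]
i: (SA[i-1],SA[i]) lcp shared
  1: (10,8) 0 ''
  2: (8,2) 1 'c'
  3: (2,9) 0 ''
  4: (9,7) 1 'd'
  5: (7,11) 0 ''
  6: (11,1) 1 'e'
  7: (1,6) 1 'e'
  8: (6,0) 0 ''
  9: (0,5) 2 'fe'
  10: (5,4) 1 'f'
  11: (4,3) 0 ''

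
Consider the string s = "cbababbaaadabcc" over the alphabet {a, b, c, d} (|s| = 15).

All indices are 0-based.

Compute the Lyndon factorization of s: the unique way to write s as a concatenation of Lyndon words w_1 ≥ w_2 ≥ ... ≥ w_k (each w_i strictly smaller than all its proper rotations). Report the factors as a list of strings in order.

emit factor 1: 'c' (i=0, period=1)
emit factor 2: 'b' (i=1, period=1)
emit factor 3: 'ababb' (i=2, period=5)
emit factor 4: 'aaadabcc' (i=7, period=8)

["c", "b", "ababb", "aaadabcc"]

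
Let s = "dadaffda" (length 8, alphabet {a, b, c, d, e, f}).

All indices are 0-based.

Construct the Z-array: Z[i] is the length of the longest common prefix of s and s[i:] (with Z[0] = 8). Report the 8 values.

[8, 0, 2, 0, 0, 0, 2, 0]

Z[0]=8
i=1: i≥r, start 0; Z[1]=0
i=2: i≥r, start 0; Z[2]=2 scan→box=[2,4)
i=3: min(r-i=1, Z[1]=0)=0; Z[3]=0
i=4: i≥r, start 0; Z[4]=0
i=5: i≥r, start 0; Z[5]=0
i=6: i≥r, start 0; Z[6]=2 scan→box=[6,8)
i=7: min(r-i=1, Z[1]=0)=0; Z[7]=0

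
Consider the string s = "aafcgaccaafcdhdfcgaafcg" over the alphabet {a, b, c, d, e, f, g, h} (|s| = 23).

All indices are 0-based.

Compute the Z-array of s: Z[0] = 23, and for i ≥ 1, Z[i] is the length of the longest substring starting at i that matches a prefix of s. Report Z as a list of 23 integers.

Z[0]=23
i=1: outside box; Z[1]=1 extend→box=[1,2)
i=2: outside box; Z[2]=0
i=3: outside box; Z[3]=0
i=4: outside box; Z[4]=0
i=5: outside box; Z[5]=1 extend→box=[5,6)
i=6: outside box; Z[6]=0
i=7: outside box; Z[7]=0
i=8: outside box; Z[8]=4 extend→box=[8,12)
i=9: min(r-i=3, Z[1]=1)=1; Z[9]=1
i=10: min(r-i=2, Z[2]=0)=0; Z[10]=0
i=11: min(r-i=1, Z[3]=0)=0; Z[11]=0
i=12: outside box; Z[12]=0
i=13: outside box; Z[13]=0
i=14: outside box; Z[14]=0
i=15: outside box; Z[15]=0
i=16: outside box; Z[16]=0
i=17: outside box; Z[17]=0
i=18: outside box; Z[18]=5 extend→box=[18,23)
i=19: min(r-i=4, Z[1]=1)=1; Z[19]=1
i=20: min(r-i=3, Z[2]=0)=0; Z[20]=0
i=21: min(r-i=2, Z[3]=0)=0; Z[21]=0
i=22: min(r-i=1, Z[4]=0)=0; Z[22]=0

[23, 1, 0, 0, 0, 1, 0, 0, 4, 1, 0, 0, 0, 0, 0, 0, 0, 0, 5, 1, 0, 0, 0]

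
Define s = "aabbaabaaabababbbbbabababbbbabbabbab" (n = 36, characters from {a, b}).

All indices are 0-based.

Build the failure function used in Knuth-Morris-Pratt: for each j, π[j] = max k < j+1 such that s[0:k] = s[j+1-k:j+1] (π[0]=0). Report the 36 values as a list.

[0, 1, 0, 0, 1, 2, 3, 1, 2, 2, 3, 1, 0, 1, 0, 0, 0, 0, 0, 1, 0, 1, 0, 1, 0, 0, 0, 0, 1, 0, 0, 1, 0, 0, 1, 0]

π[0] = 0
j=1 s[j]='a': π[1]=1 (border 'a')
j=2 s[j]='b': k: 1→0; π[2]=0 (border '')
j=3 s[j]='b': π[3]=0 (border '')
j=4 s[j]='a': π[4]=1 (border 'a')
j=5 s[j]='a': π[5]=2 (border 'aa')
j=6 s[j]='b': π[6]=3 (border 'aab')
j=7 s[j]='a': k: 3→0; π[7]=1 (border 'a')
j=8 s[j]='a': π[8]=2 (border 'aa')
j=9 s[j]='a': k: 2→1; π[9]=2 (border 'aa')
j=10 s[j]='b': π[10]=3 (border 'aab')
j=11 s[j]='a': k: 3→0; π[11]=1 (border 'a')
j=12 s[j]='b': k: 1→0; π[12]=0 (border '')
j=13 s[j]='a': π[13]=1 (border 'a')
j=14 s[j]='b': k: 1→0; π[14]=0 (border '')
j=15 s[j]='b': π[15]=0 (border '')
j=16 s[j]='b': π[16]=0 (border '')
j=17 s[j]='b': π[17]=0 (border '')
j=18 s[j]='b': π[18]=0 (border '')
j=19 s[j]='a': π[19]=1 (border 'a')
j=20 s[j]='b': k: 1→0; π[20]=0 (border '')
j=21 s[j]='a': π[21]=1 (border 'a')
j=22 s[j]='b': k: 1→0; π[22]=0 (border '')
j=23 s[j]='a': π[23]=1 (border 'a')
j=24 s[j]='b': k: 1→0; π[24]=0 (border '')
j=25 s[j]='b': π[25]=0 (border '')
j=26 s[j]='b': π[26]=0 (border '')
j=27 s[j]='b': π[27]=0 (border '')
j=28 s[j]='a': π[28]=1 (border 'a')
j=29 s[j]='b': k: 1→0; π[29]=0 (border '')
j=30 s[j]='b': π[30]=0 (border '')
j=31 s[j]='a': π[31]=1 (border 'a')
j=32 s[j]='b': k: 1→0; π[32]=0 (border '')
j=33 s[j]='b': π[33]=0 (border '')
j=34 s[j]='a': π[34]=1 (border 'a')
j=35 s[j]='b': k: 1→0; π[35]=0 (border '')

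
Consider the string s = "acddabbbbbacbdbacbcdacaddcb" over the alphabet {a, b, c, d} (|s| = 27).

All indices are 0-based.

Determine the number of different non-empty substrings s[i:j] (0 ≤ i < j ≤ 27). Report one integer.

337

rank | idx | suffix
   0 |   4 | abbbbbacbdbacbcdacaddcb
   1 |  20 | acaddcb
   2 |  15 | acbcdacaddcb
   3 |  10 | acbdbacbcdacaddcb
   4 |   0 | acddabbbbbacbdbacbcdacaddcb
   5 |  22 | addcb
   6 |  26 | b
   7 |  14 | bacbcdacaddcb
   8 |   9 | bacbdbacbcdacaddcb
   9 |   8 | bbacbdbacbcdacaddcb
  10 |   7 | bbbacbdbacbcdacaddcb
  11 |   6 | bbbbacbdbacbcdacaddcb
  12 |   5 | bbbbbacbdbacbcdacaddcb
  13 |  17 | bcdacaddcb
  14 |  12 | bdbacbcdacaddcb
  15 |  21 | caddcb
  16 |  25 | cb
  17 |  16 | cbcdacaddcb
  18 |  11 | cbdbacbcdacaddcb
  19 |  18 | cdacaddcb
  20 |   1 | cddabbbbbacbdbacbcdacaddcb
  21 |   3 | dabbbbbacbdbacbcdacaddcb
  22 |  19 | dacaddcb
  23 |  13 | dbacbcdacaddcb
  24 |  24 | dcb
  25 |   2 | ddabbbbbacbdbacbcdacaddcb
  26 |  23 | ddcb

SA = [4, 20, 15, 10, 0, 22, 26, 14, 9, 8, 7, 6, 5, 17, 12, 21, 25, 16, 11, 18, 1, 3, 19, 13, 24, 2, 23]
rank  pair      lcp
   1  s[4:],s[20:]  1  'a'
   2  s[20:],s[15:]  2  'ac'
   3  s[15:],s[10:]  3  'acb'
   4  s[10:],s[0:]  2  'ac'
   5  s[0:],s[22:]  1  'a'
   6  s[22:],s[26:]  0  ''
   7  s[26:],s[14:]  1  'b'
   8  s[14:],s[9:]  4  'bacb'
   9  s[9:],s[8:]  1  'b'
  10  s[8:],s[7:]  2  'bb'
  11  s[7:],s[6:]  3  'bbb'
  12  s[6:],s[5:]  4  'bbbb'
  13  s[5:],s[17:]  1  'b'
  14  s[17:],s[12:]  1  'b'
  15  s[12:],s[21:]  0  ''
  16  s[21:],s[25:]  1  'c'
  17  s[25:],s[16:]  2  'cb'
  18  s[16:],s[11:]  2  'cb'
  19  s[11:],s[18:]  1  'c'
  20  s[18:],s[1:]  2  'cd'
  21  s[1:],s[3:]  0  ''
  22  s[3:],s[19:]  2  'da'
  23  s[19:],s[13:]  1  'd'
  24  s[13:],s[24:]  1  'd'
  25  s[24:],s[2:]  1  'd'
  26  s[2:],s[23:]  2  'dd'

n(n+1)/2 = 27·28/2 = 378
Σ LCP = 0 + 1 + 2 + 3 + 2 + 1 + 0 + 1 + 4 + 1 + 2 + 3 + 4 + 1 + 1 + 0 + 1 + 2 + 2 + 1 + 2 + 0 + 2 + 1 + 1 + 1 + 2 = 41
distinct = 378 − 41 = 337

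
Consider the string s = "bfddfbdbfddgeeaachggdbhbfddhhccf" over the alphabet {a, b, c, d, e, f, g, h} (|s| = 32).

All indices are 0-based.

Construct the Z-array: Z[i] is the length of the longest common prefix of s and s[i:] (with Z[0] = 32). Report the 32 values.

[32, 0, 0, 0, 0, 1, 0, 4, 0, 0, 0, 0, 0, 0, 0, 0, 0, 0, 0, 0, 0, 1, 0, 4, 0, 0, 0, 0, 0, 0, 0, 0]

Z[0]=32
i=1: i≥r, start 0; Z[1]=0
i=2: i≥r, start 0; Z[2]=0
i=3: i≥r, start 0; Z[3]=0
i=4: i≥r, start 0; Z[4]=0
i=5: i≥r, start 0; Z[5]=1 scan→box=[5,6)
i=6: i≥r, start 0; Z[6]=0
i=7: i≥r, start 0; Z[7]=4 scan→box=[7,11)
i=8: min(r-i=3, Z[1]=0)=0; Z[8]=0
i=9: min(r-i=2, Z[2]=0)=0; Z[9]=0
i=10: min(r-i=1, Z[3]=0)=0; Z[10]=0
i=11: i≥r, start 0; Z[11]=0
i=12: i≥r, start 0; Z[12]=0
i=13: i≥r, start 0; Z[13]=0
i=14: i≥r, start 0; Z[14]=0
i=15: i≥r, start 0; Z[15]=0
i=16: i≥r, start 0; Z[16]=0
i=17: i≥r, start 0; Z[17]=0
i=18: i≥r, start 0; Z[18]=0
i=19: i≥r, start 0; Z[19]=0
i=20: i≥r, start 0; Z[20]=0
i=21: i≥r, start 0; Z[21]=1 scan→box=[21,22)
i=22: i≥r, start 0; Z[22]=0
i=23: i≥r, start 0; Z[23]=4 scan→box=[23,27)
i=24: min(r-i=3, Z[1]=0)=0; Z[24]=0
i=25: min(r-i=2, Z[2]=0)=0; Z[25]=0
i=26: min(r-i=1, Z[3]=0)=0; Z[26]=0
i=27: i≥r, start 0; Z[27]=0
i=28: i≥r, start 0; Z[28]=0
i=29: i≥r, start 0; Z[29]=0
i=30: i≥r, start 0; Z[30]=0
i=31: i≥r, start 0; Z[31]=0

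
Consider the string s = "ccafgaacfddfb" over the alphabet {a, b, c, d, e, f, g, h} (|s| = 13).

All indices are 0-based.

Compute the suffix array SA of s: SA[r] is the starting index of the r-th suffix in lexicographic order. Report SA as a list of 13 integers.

[5, 6, 2, 12, 1, 0, 7, 9, 10, 11, 8, 3, 4]

rank | idx | suffix
   0 |   5 | aacfddfb
   1 |   6 | acfddfb
   2 |   2 | afgaacfddfb
   3 |  12 | b
   4 |   1 | cafgaacfddfb
   5 |   0 | ccafgaacfddfb
   6 |   7 | cfddfb
   7 |   9 | ddfb
   8 |  10 | dfb
   9 |  11 | fb
  10 |   8 | fddfb
  11 |   3 | fgaacfddfb
  12 |   4 | gaacfddfb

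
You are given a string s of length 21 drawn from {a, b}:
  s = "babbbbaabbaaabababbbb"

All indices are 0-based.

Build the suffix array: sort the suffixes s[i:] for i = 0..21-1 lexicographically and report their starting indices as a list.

rank→(start, suffix):
  0 → (10, 'aaabababbbb')
  1 → (11, 'aabababbbb')
  2 → (6, 'aabbaaabababbbb')
  3 → (12, 'abababbbb')
  4 → (14, 'ababbbb')
  5 → (7, 'abbaaabababbbb')
  6 → (16, 'abbbb')
  7 → (1, 'abbbbaabbaaabababbbb')
  8 → (20, 'b')
  9 → (9, 'baaabababbbb')
  10 → (5, 'baabbaaabababbbb')
  11 → (13, 'bababbbb')
  12 → (15, 'babbbb')
  13 → (0, 'babbbbaabbaaabababbbb')
  14 → (19, 'bb')
  15 → (8, 'bbaaabababbbb')
  16 → (4, 'bbaabbaaabababbbb')
  17 → (18, 'bbb')
  18 → (3, 'bbbaabbaaabababbbb')
  19 → (17, 'bbbb')
  20 → (2, 'bbbbaabbaaabababbbb')

[10, 11, 6, 12, 14, 7, 16, 1, 20, 9, 5, 13, 15, 0, 19, 8, 4, 18, 3, 17, 2]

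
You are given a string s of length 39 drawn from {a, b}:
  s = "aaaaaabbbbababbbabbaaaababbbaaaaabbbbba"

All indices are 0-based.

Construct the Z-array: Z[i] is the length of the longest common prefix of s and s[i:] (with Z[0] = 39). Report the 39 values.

Z[0]=39
i=1: fresh scan; Z[1]=5 extend→box=[1,6)
i=2: min(r-i=4, Z[1]=5)=4; Z[2]=4
i=3: min(r-i=3, Z[2]=4)=3; Z[3]=3
i=4: min(r-i=2, Z[3]=3)=2; Z[4]=2
i=5: min(r-i=1, Z[4]=2)=1; Z[5]=1
i=6: fresh scan; Z[6]=0
i=7: fresh scan; Z[7]=0
i=8: fresh scan; Z[8]=0
i=9: fresh scan; Z[9]=0
i=10: fresh scan; Z[10]=1 extend→box=[10,11)
i=11: fresh scan; Z[11]=0
i=12: fresh scan; Z[12]=1 extend→box=[12,13)
i=13: fresh scan; Z[13]=0
i=14: fresh scan; Z[14]=0
i=15: fresh scan; Z[15]=0
i=16: fresh scan; Z[16]=1 extend→box=[16,17)
i=17: fresh scan; Z[17]=0
i=18: fresh scan; Z[18]=0
i=19: fresh scan; Z[19]=4 extend→box=[19,23)
i=20: min(r-i=3, Z[1]=5)=3; Z[20]=3
i=21: min(r-i=2, Z[2]=4)=2; Z[21]=2
i=22: min(r-i=1, Z[3]=3)=1; Z[22]=1
i=23: fresh scan; Z[23]=0
i=24: fresh scan; Z[24]=1 extend→box=[24,25)
i=25: fresh scan; Z[25]=0
i=26: fresh scan; Z[26]=0
i=27: fresh scan; Z[27]=0
i=28: fresh scan; Z[28]=5 extend→box=[28,33)
i=29: min(r-i=4, Z[1]=5)=4; Z[29]=4
i=30: min(r-i=3, Z[2]=4)=3; Z[30]=3
i=31: min(r-i=2, Z[3]=3)=2; Z[31]=2
i=32: min(r-i=1, Z[4]=2)=1; Z[32]=1
i=33: fresh scan; Z[33]=0
i=34: fresh scan; Z[34]=0
i=35: fresh scan; Z[35]=0
i=36: fresh scan; Z[36]=0
i=37: fresh scan; Z[37]=0
i=38: fresh scan; Z[38]=1 extend→box=[38,39)

[39, 5, 4, 3, 2, 1, 0, 0, 0, 0, 1, 0, 1, 0, 0, 0, 1, 0, 0, 4, 3, 2, 1, 0, 1, 0, 0, 0, 5, 4, 3, 2, 1, 0, 0, 0, 0, 0, 1]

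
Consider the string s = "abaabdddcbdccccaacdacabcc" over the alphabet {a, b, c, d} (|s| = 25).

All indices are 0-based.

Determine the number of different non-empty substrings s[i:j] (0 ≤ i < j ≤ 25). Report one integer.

sorted suffixes:
  #0 SA[0]=2  'aabdddcbdccccaacdacabcc'
  #1 SA[1]=15  'aacdacabcc'
  #2 SA[2]=0  'abaabdddcbdccccaacdacabcc'
  #3 SA[3]=21  'abcc'
  #4 SA[4]=3  'abdddcbdccccaacdacabcc'
  #5 SA[5]=19  'acabcc'
  #6 SA[6]=16  'acdacabcc'
  #7 SA[7]=1  'baabdddcbdccccaacdacabcc'
  #8 SA[8]=22  'bcc'
  #9 SA[9]=9  'bdccccaacdacabcc'
  #10 SA[10]=4  'bdddcbdccccaacdacabcc'
  #11 SA[11]=24  'c'
  #12 SA[12]=14  'caacdacabcc'
  #13 SA[13]=20  'cabcc'
  #14 SA[14]=8  'cbdccccaacdacabcc'
  #15 SA[15]=23  'cc'
  #16 SA[16]=13  'ccaacdacabcc'
  #17 SA[17]=12  'cccaacdacabcc'
  #18 SA[18]=11  'ccccaacdacabcc'
  #19 SA[19]=17  'cdacabcc'
  #20 SA[20]=18  'dacabcc'
  #21 SA[21]=7  'dcbdccccaacdacabcc'
  #22 SA[22]=10  'dccccaacdacabcc'
  #23 SA[23]=6  'ddcbdccccaacdacabcc'
  #24 SA[24]=5  'dddcbdccccaacdacabcc'

SA = [2, 15, 0, 21, 3, 19, 16, 1, 22, 9, 4, 24, 14, 20, 8, 23, 13, 12, 11, 17, 18, 7, 10, 6, 5]
[i] adj suffixes → lcp
  [1] 2/15 → 2 ('aa')
  [2] 15/0 → 1 ('a')
  [3] 0/21 → 2 ('ab')
  [4] 21/3 → 2 ('ab')
  [5] 3/19 → 1 ('a')
  [6] 19/16 → 2 ('ac')
  [7] 16/1 → 0 ('')
  [8] 1/22 → 1 ('b')
  [9] 22/9 → 1 ('b')
  [10] 9/4 → 2 ('bd')
  [11] 4/24 → 0 ('')
  [12] 24/14 → 1 ('c')
  [13] 14/20 → 2 ('ca')
  [14] 20/8 → 1 ('c')
  [15] 8/23 → 1 ('c')
  [16] 23/13 → 2 ('cc')
  [17] 13/12 → 2 ('cc')
  [18] 12/11 → 3 ('ccc')
  [19] 11/17 → 1 ('c')
  [20] 17/18 → 0 ('')
  [21] 18/7 → 1 ('d')
  [22] 7/10 → 2 ('dc')
  [23] 10/6 → 1 ('d')
  [24] 6/5 → 2 ('dd')

n(n+1)/2 = 25·26/2 = 325
Σ LCP = 0 + 2 + 1 + 2 + 2 + 1 + 2 + 0 + 1 + 1 + 2 + 0 + 1 + 2 + 1 + 1 + 2 + 2 + 3 + 1 + 0 + 1 + 2 + 1 + 2 = 33
distinct = 325 − 33 = 292

292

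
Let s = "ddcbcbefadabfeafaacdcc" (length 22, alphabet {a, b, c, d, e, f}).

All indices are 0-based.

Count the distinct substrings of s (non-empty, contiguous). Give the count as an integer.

sorted suffixes:
  #0 SA[0]=16  'aacdcc'
  #1 SA[1]=10  'abfeafaacdcc'
  #2 SA[2]=17  'acdcc'
  #3 SA[3]=8  'adabfeafaacdcc'
  #4 SA[4]=14  'afaacdcc'
  #5 SA[5]=3  'bcbefadabfeafaacdcc'
  #6 SA[6]=5  'befadabfeafaacdcc'
  #7 SA[7]=11  'bfeafaacdcc'
  #8 SA[8]=21  'c'
  #9 SA[9]=2  'cbcbefadabfeafaacdcc'
  #10 SA[10]=4  'cbefadabfeafaacdcc'
  #11 SA[11]=20  'cc'
  #12 SA[12]=18  'cdcc'
  #13 SA[13]=9  'dabfeafaacdcc'
  #14 SA[14]=1  'dcbcbefadabfeafaacdcc'
  #15 SA[15]=19  'dcc'
  #16 SA[16]=0  'ddcbcbefadabfeafaacdcc'
  #17 SA[17]=13  'eafaacdcc'
  #18 SA[18]=6  'efadabfeafaacdcc'
  #19 SA[19]=15  'faacdcc'
  #20 SA[20]=7  'fadabfeafaacdcc'
  #21 SA[21]=12  'feafaacdcc'

SA = [16, 10, 17, 8, 14, 3, 5, 11, 21, 2, 4, 20, 18, 9, 1, 19, 0, 13, 6, 15, 7, 12]
[i] adj suffixes → lcp
  [1] 16/10 → 1 ('a')
  [2] 10/17 → 1 ('a')
  [3] 17/8 → 1 ('a')
  [4] 8/14 → 1 ('a')
  [5] 14/3 → 0 ('')
  [6] 3/5 → 1 ('b')
  [7] 5/11 → 1 ('b')
  [8] 11/21 → 0 ('')
  [9] 21/2 → 1 ('c')
  [10] 2/4 → 2 ('cb')
  [11] 4/20 → 1 ('c')
  [12] 20/18 → 1 ('c')
  [13] 18/9 → 0 ('')
  [14] 9/1 → 1 ('d')
  [15] 1/19 → 2 ('dc')
  [16] 19/0 → 1 ('d')
  [17] 0/13 → 0 ('')
  [18] 13/6 → 1 ('e')
  [19] 6/15 → 0 ('')
  [20] 15/7 → 2 ('fa')
  [21] 7/12 → 1 ('f')

n(n+1)/2 = 22·23/2 = 253
Σ LCP = 0 + 1 + 1 + 1 + 1 + 0 + 1 + 1 + 0 + 1 + 2 + 1 + 1 + 0 + 1 + 2 + 1 + 0 + 1 + 0 + 2 + 1 = 19
distinct = 253 − 19 = 234

234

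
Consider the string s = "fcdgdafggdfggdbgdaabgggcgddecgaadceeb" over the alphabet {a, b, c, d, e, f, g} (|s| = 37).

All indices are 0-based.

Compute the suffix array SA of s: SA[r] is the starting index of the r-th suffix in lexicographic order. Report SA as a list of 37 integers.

[17, 30, 18, 31, 5, 36, 14, 19, 1, 33, 28, 23, 16, 4, 13, 32, 25, 26, 9, 2, 35, 27, 34, 0, 10, 6, 29, 22, 15, 3, 12, 24, 8, 21, 11, 7, 20]

sorted suffixes:
  #0 SA[0]=17  'aabgggcgddecgaadceeb'
  #1 SA[1]=30  'aadceeb'
  #2 SA[2]=18  'abgggcgddecgaadceeb'
  #3 SA[3]=31  'adceeb'
  #4 SA[4]=5  'afggdfggdbgdaabgggcgddecgaadceeb'
  #5 SA[5]=36  'b'
  #6 SA[6]=14  'bgdaabgggcgddecgaadceeb'
  #7 SA[7]=19  'bgggcgddecgaadceeb'
  #8 SA[8]=1  'cdgdafggdfggdbgdaabgggcgddecgaadceeb'
  #9 SA[9]=33  'ceeb'
  #10 SA[10]=28  'cgaadceeb'
  #11 SA[11]=23  'cgddecgaadceeb'
  #12 SA[12]=16  'daabgggcgddecgaadceeb'
  #13 SA[13]=4  'dafggdfggdbgdaabgggcgddecgaadceeb'
  #14 SA[14]=13  'dbgdaabgggcgddecgaadceeb'
  #15 SA[15]=32  'dceeb'
  #16 SA[16]=25  'ddecgaadceeb'
  #17 SA[17]=26  'decgaadceeb'
  #18 SA[18]=9  'dfggdbgdaabgggcgddecgaadceeb'
  #19 SA[19]=2  'dgdafggdfggdbgdaabgggcgddecgaadceeb'
  #20 SA[20]=35  'eb'
  #21 SA[21]=27  'ecgaadceeb'
  #22 SA[22]=34  'eeb'
  #23 SA[23]=0  'fcdgdafggdfggdbgdaabgggcgddecgaadceeb'
  #24 SA[24]=10  'fggdbgdaabgggcgddecgaadceeb'
  #25 SA[25]=6  'fggdfggdbgdaabgggcgddecgaadceeb'
  #26 SA[26]=29  'gaadceeb'
  #27 SA[27]=22  'gcgddecgaadceeb'
  #28 SA[28]=15  'gdaabgggcgddecgaadceeb'
  #29 SA[29]=3  'gdafggdfggdbgdaabgggcgddecgaadceeb'
  #30 SA[30]=12  'gdbgdaabgggcgddecgaadceeb'
  #31 SA[31]=24  'gddecgaadceeb'
  #32 SA[32]=8  'gdfggdbgdaabgggcgddecgaadceeb'
  #33 SA[33]=21  'ggcgddecgaadceeb'
  #34 SA[34]=11  'ggdbgdaabgggcgddecgaadceeb'
  #35 SA[35]=7  'ggdfggdbgdaabgggcgddecgaadceeb'
  #36 SA[36]=20  'gggcgddecgaadceeb'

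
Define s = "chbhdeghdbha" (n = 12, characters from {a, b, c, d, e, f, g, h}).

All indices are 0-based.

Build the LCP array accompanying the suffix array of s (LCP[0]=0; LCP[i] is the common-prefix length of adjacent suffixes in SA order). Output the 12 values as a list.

[0, 0, 2, 0, 0, 1, 0, 0, 0, 1, 1, 2]

sorted suffixes:
  #0 SA[0]=11  'a'
  #1 SA[1]=9  'bha'
  #2 SA[2]=2  'bhdeghdbha'
  #3 SA[3]=0  'chbhdeghdbha'
  #4 SA[4]=8  'dbha'
  #5 SA[5]=4  'deghdbha'
  #6 SA[6]=5  'eghdbha'
  #7 SA[7]=6  'ghdbha'
  #8 SA[8]=10  'ha'
  #9 SA[9]=1  'hbhdeghdbha'
  #10 SA[10]=7  'hdbha'
  #11 SA[11]=3  'hdeghdbha'

SA = [11, 9, 2, 0, 8, 4, 5, 6, 10, 1, 7, 3]
rank  pair      lcp
   1  s[11:],s[9:]  0  ''
   2  s[9:],s[2:]  2  'bh'
   3  s[2:],s[0:]  0  ''
   4  s[0:],s[8:]  0  ''
   5  s[8:],s[4:]  1  'd'
   6  s[4:],s[5:]  0  ''
   7  s[5:],s[6:]  0  ''
   8  s[6:],s[10:]  0  ''
   9  s[10:],s[1:]  1  'h'
  10  s[1:],s[7:]  1  'h'
  11  s[7:],s[3:]  2  'hd'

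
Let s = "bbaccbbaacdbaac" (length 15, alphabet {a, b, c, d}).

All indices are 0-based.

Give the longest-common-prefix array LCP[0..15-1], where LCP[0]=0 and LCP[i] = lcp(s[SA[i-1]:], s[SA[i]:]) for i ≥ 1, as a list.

rank | idx | suffix
   0 |  12 | aac
   1 |   7 | aacdbaac
   2 |  13 | ac
   3 |   2 | accbbaacdbaac
   4 |   8 | acdbaac
   5 |  11 | baac
   6 |   6 | baacdbaac
   7 |   1 | baccbbaacdbaac
   8 |   5 | bbaacdbaac
   9 |   0 | bbaccbbaacdbaac
  10 |  14 | c
  11 |   4 | cbbaacdbaac
  12 |   3 | ccbbaacdbaac
  13 |   9 | cdbaac
  14 |  10 | dbaac

SA = [12, 7, 13, 2, 8, 11, 6, 1, 5, 0, 14, 4, 3, 9, 10]
i: (SA[i-1],SA[i]) lcp shared
  1: (12,7) 3 'aac'
  2: (7,13) 1 'a'
  3: (13,2) 2 'ac'
  4: (2,8) 2 'ac'
  5: (8,11) 0 ''
  6: (11,6) 4 'baac'
  7: (6,1) 2 'ba'
  8: (1,5) 1 'b'
  9: (5,0) 3 'bba'
  10: (0,14) 0 ''
  11: (14,4) 1 'c'
  12: (4,3) 1 'c'
  13: (3,9) 1 'c'
  14: (9,10) 0 ''

[0, 3, 1, 2, 2, 0, 4, 2, 1, 3, 0, 1, 1, 1, 0]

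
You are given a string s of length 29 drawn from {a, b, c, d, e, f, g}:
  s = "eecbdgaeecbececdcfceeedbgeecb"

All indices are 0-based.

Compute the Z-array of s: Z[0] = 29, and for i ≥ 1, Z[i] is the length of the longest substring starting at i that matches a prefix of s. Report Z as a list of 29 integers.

[29, 1, 0, 0, 0, 0, 0, 4, 1, 0, 0, 1, 0, 1, 0, 0, 0, 0, 0, 2, 2, 1, 0, 0, 0, 4, 1, 0, 0]

Z[0]=29
i=1: i≥r, start 0; Z[1]=1 extend→box=[1,2)
i=2: i≥r, start 0; Z[2]=0
i=3: i≥r, start 0; Z[3]=0
i=4: i≥r, start 0; Z[4]=0
i=5: i≥r, start 0; Z[5]=0
i=6: i≥r, start 0; Z[6]=0
i=7: i≥r, start 0; Z[7]=4 extend→box=[7,11)
i=8: min(r-i=3, Z[1]=1)=1; Z[8]=1
i=9: min(r-i=2, Z[2]=0)=0; Z[9]=0
i=10: min(r-i=1, Z[3]=0)=0; Z[10]=0
i=11: i≥r, start 0; Z[11]=1 extend→box=[11,12)
i=12: i≥r, start 0; Z[12]=0
i=13: i≥r, start 0; Z[13]=1 extend→box=[13,14)
i=14: i≥r, start 0; Z[14]=0
i=15: i≥r, start 0; Z[15]=0
i=16: i≥r, start 0; Z[16]=0
i=17: i≥r, start 0; Z[17]=0
i=18: i≥r, start 0; Z[18]=0
i=19: i≥r, start 0; Z[19]=2 extend→box=[19,21)
i=20: min(r-i=1, Z[1]=1)=1; Z[20]=2 extend→box=[20,22)
i=21: min(r-i=1, Z[1]=1)=1; Z[21]=1
i=22: i≥r, start 0; Z[22]=0
i=23: i≥r, start 0; Z[23]=0
i=24: i≥r, start 0; Z[24]=0
i=25: i≥r, start 0; Z[25]=4 extend→box=[25,29)
i=26: min(r-i=3, Z[1]=1)=1; Z[26]=1
i=27: min(r-i=2, Z[2]=0)=0; Z[27]=0
i=28: min(r-i=1, Z[3]=0)=0; Z[28]=0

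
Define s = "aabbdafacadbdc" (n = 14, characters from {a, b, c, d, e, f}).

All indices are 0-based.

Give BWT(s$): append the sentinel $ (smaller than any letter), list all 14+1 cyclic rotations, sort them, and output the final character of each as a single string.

rank  rotation         last
    0  $aabbdafacadbdc  c
    1  aabbdafacadbdc$  $
    2  abbdafacadbdc$a  a
    3  acadbdc$aabbdaf  f
    4  adbdc$aabbdafac  c
    5  afacadbdc$aabbd  d
    6  bbdafacadbdc$aa  a
    7  bdafacadbdc$aab  b
    8  bdc$aabbdafacad  d
    9  c$aabbdafacadbd  d
   10  cadbdc$aabbdafa  a
   11  dafacadbdc$aabb  b
   12  dbdc$aabbdafaca  a
   13  dc$aabbdafacadb  b
   14  facadbdc$aabbda  a

c$afcdabddababa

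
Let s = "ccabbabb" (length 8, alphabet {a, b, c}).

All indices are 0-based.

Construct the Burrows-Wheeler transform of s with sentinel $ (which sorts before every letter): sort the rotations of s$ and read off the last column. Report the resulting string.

bbcbbaac$

rank  rotation   last
    0  $ccabbabb  b
    1  abb$ccabb  b
    2  abbabb$cc  c
    3  b$ccabbab  b
    4  babb$ccab  b
    5  bb$ccabba  a
    6  bbabb$cca  a
    7  cabbabb$c  c
    8  ccabbabb$  $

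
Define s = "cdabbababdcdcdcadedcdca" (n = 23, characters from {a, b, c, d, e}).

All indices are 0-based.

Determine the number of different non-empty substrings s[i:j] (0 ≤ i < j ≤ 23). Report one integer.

237

rank→(start, suffix):
  0 → (22, 'a')
  1 → (5, 'ababdcdcdcadedcdca')
  2 → (2, 'abbababdcdcdcadedcdca')
  3 → (7, 'abdcdcdcadedcdca')
  4 → (15, 'adedcdca')
  5 → (4, 'bababdcdcdcadedcdca')
  6 → (6, 'babdcdcdcadedcdca')
  7 → (3, 'bbababdcdcdcadedcdca')
  8 → (8, 'bdcdcdcadedcdca')
  9 → (21, 'ca')
  10 → (14, 'cadedcdca')
  11 → (0, 'cdabbababdcdcdcadedcdca')
  12 → (19, 'cdca')
  13 → (12, 'cdcadedcdca')
  14 → (10, 'cdcdcadedcdca')
  15 → (1, 'dabbababdcdcdcadedcdca')
  16 → (20, 'dca')
  17 → (13, 'dcadedcdca')
  18 → (18, 'dcdca')
  19 → (11, 'dcdcadedcdca')
  20 → (9, 'dcdcdcadedcdca')
  21 → (16, 'dedcdca')
  22 → (17, 'edcdca')

SA = [22, 5, 2, 7, 15, 4, 6, 3, 8, 21, 14, 0, 19, 12, 10, 1, 20, 13, 18, 11, 9, 16, 17]
i: (SA[i-1],SA[i]) lcp shared
  1: (22,5) 1 'a'
  2: (5,2) 2 'ab'
  3: (2,7) 2 'ab'
  4: (7,15) 1 'a'
  5: (15,4) 0 ''
  6: (4,6) 3 'bab'
  7: (6,3) 1 'b'
  8: (3,8) 1 'b'
  9: (8,21) 0 ''
  10: (21,14) 2 'ca'
  11: (14,0) 1 'c'
  12: (0,19) 2 'cd'
  13: (19,12) 4 'cdca'
  14: (12,10) 3 'cdc'
  15: (10,1) 0 ''
  16: (1,20) 1 'd'
  17: (20,13) 3 'dca'
  18: (13,18) 2 'dc'
  19: (18,11) 5 'dcdca'
  20: (11,9) 4 'dcdc'
  21: (9,16) 1 'd'
  22: (16,17) 0 ''

n(n+1)/2 = 23·24/2 = 276
Σ LCP = 0 + 1 + 2 + 2 + 1 + 0 + 3 + 1 + 1 + 0 + 2 + 1 + 2 + 4 + 3 + 0 + 1 + 3 + 2 + 5 + 4 + 1 + 0 = 39
distinct = 276 − 39 = 237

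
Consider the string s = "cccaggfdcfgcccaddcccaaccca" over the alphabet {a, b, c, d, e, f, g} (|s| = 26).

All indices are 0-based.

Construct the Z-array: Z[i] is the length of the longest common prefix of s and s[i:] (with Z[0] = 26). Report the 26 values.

[26, 2, 1, 0, 0, 0, 0, 0, 1, 0, 0, 4, 2, 1, 0, 0, 0, 4, 2, 1, 0, 0, 4, 2, 1, 0]

Z[0]=26
i=1: outside box; Z[1]=2 extend→box=[1,3)
i=2: min(r-i=1, Z[1]=2)=1; Z[2]=1
i=3: outside box; Z[3]=0
i=4: outside box; Z[4]=0
i=5: outside box; Z[5]=0
i=6: outside box; Z[6]=0
i=7: outside box; Z[7]=0
i=8: outside box; Z[8]=1 extend→box=[8,9)
i=9: outside box; Z[9]=0
i=10: outside box; Z[10]=0
i=11: outside box; Z[11]=4 extend→box=[11,15)
i=12: min(r-i=3, Z[1]=2)=2; Z[12]=2
i=13: min(r-i=2, Z[2]=1)=1; Z[13]=1
i=14: min(r-i=1, Z[3]=0)=0; Z[14]=0
i=15: outside box; Z[15]=0
i=16: outside box; Z[16]=0
i=17: outside box; Z[17]=4 extend→box=[17,21)
i=18: min(r-i=3, Z[1]=2)=2; Z[18]=2
i=19: min(r-i=2, Z[2]=1)=1; Z[19]=1
i=20: min(r-i=1, Z[3]=0)=0; Z[20]=0
i=21: outside box; Z[21]=0
i=22: outside box; Z[22]=4 extend→box=[22,26)
i=23: min(r-i=3, Z[1]=2)=2; Z[23]=2
i=24: min(r-i=2, Z[2]=1)=1; Z[24]=1
i=25: min(r-i=1, Z[3]=0)=0; Z[25]=0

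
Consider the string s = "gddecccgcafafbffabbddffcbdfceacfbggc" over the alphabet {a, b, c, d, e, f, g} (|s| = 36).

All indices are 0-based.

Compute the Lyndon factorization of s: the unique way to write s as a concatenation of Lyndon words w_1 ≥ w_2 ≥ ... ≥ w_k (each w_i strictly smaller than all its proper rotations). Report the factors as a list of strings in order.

["g", "dde", "cccg", "c", "afafbff", "abbddffcbdfceacfbggc"]

emit factor 1: 'g' (i=0, period=1)
emit factor 2: 'dde' (i=1, period=3)
emit factor 3: 'cccg' (i=4, period=4)
emit factor 4: 'c' (i=8, period=1)
emit factor 5: 'afafbff' (i=9, period=7)
emit factor 6: 'abbddffcbdfceacfbggc' (i=16, period=20)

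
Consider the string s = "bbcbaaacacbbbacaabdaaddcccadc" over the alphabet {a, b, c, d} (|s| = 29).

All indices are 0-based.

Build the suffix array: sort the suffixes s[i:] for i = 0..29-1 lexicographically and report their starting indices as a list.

[4, 15, 5, 19, 16, 13, 6, 8, 26, 20, 3, 12, 11, 10, 0, 1, 17, 28, 14, 7, 25, 2, 9, 24, 23, 18, 27, 22, 21]

rank→(start, suffix):
  0 → (4, 'aaacacbbbacaabdaaddcccadc')
  1 → (15, 'aabdaaddcccadc')
  2 → (5, 'aacacbbbacaabdaaddcccadc')
  3 → (19, 'aaddcccadc')
  4 → (16, 'abdaaddcccadc')
  5 → (13, 'acaabdaaddcccadc')
  6 → (6, 'acacbbbacaabdaaddcccadc')
  7 → (8, 'acbbbacaabdaaddcccadc')
  8 → (26, 'adc')
  9 → (20, 'addcccadc')
  10 → (3, 'baaacacbbbacaabdaaddcccadc')
  11 → (12, 'bacaabdaaddcccadc')
  12 → (11, 'bbacaabdaaddcccadc')
  13 → (10, 'bbbacaabdaaddcccadc')
  14 → (0, 'bbcbaaacacbbbacaabdaaddcccadc')
  15 → (1, 'bcbaaacacbbbacaabdaaddcccadc')
  16 → (17, 'bdaaddcccadc')
  17 → (28, 'c')
  18 → (14, 'caabdaaddcccadc')
  19 → (7, 'cacbbbacaabdaaddcccadc')
  20 → (25, 'cadc')
  21 → (2, 'cbaaacacbbbacaabdaaddcccadc')
  22 → (9, 'cbbbacaabdaaddcccadc')
  23 → (24, 'ccadc')
  24 → (23, 'cccadc')
  25 → (18, 'daaddcccadc')
  26 → (27, 'dc')
  27 → (22, 'dcccadc')
  28 → (21, 'ddcccadc')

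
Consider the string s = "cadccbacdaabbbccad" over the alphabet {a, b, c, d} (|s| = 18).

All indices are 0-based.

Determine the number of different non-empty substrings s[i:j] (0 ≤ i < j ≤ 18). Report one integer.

rank→(start, suffix):
  0 → (9, 'aabbbccad')
  1 → (10, 'abbbccad')
  2 → (6, 'acdaabbbccad')
  3 → (16, 'ad')
  4 → (1, 'adccbacdaabbbccad')
  5 → (5, 'bacdaabbbccad')
  6 → (11, 'bbbccad')
  7 → (12, 'bbccad')
  8 → (13, 'bccad')
  9 → (15, 'cad')
  10 → (0, 'cadccbacdaabbbccad')
  11 → (4, 'cbacdaabbbccad')
  12 → (14, 'ccad')
  13 → (3, 'ccbacdaabbbccad')
  14 → (7, 'cdaabbbccad')
  15 → (17, 'd')
  16 → (8, 'daabbbccad')
  17 → (2, 'dccbacdaabbbccad')

SA = [9, 10, 6, 16, 1, 5, 11, 12, 13, 15, 0, 4, 14, 3, 7, 17, 8, 2]
i: (SA[i-1],SA[i]) lcp shared
  1: (9,10) 1 'a'
  2: (10,6) 1 'a'
  3: (6,16) 1 'a'
  4: (16,1) 2 'ad'
  5: (1,5) 0 ''
  6: (5,11) 1 'b'
  7: (11,12) 2 'bb'
  8: (12,13) 1 'b'
  9: (13,15) 0 ''
  10: (15,0) 3 'cad'
  11: (0,4) 1 'c'
  12: (4,14) 1 'c'
  13: (14,3) 2 'cc'
  14: (3,7) 1 'c'
  15: (7,17) 0 ''
  16: (17,8) 1 'd'
  17: (8,2) 1 'd'

n(n+1)/2 = 18·19/2 = 171
Σ LCP = 0 + 1 + 1 + 1 + 2 + 0 + 1 + 2 + 1 + 0 + 3 + 1 + 1 + 2 + 1 + 0 + 1 + 1 = 19
distinct = 171 − 19 = 152

152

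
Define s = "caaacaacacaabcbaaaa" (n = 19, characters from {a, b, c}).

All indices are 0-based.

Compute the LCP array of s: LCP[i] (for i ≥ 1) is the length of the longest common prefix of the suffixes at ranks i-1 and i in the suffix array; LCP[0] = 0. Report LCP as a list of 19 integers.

rank→(start, suffix):
  0 → (18, 'a')
  1 → (17, 'aa')
  2 → (16, 'aaa')
  3 → (15, 'aaaa')
  4 → (1, 'aaacaacacaabcbaaaa')
  5 → (10, 'aabcbaaaa')
  6 → (2, 'aacaacacaabcbaaaa')
  7 → (5, 'aacacaabcbaaaa')
  8 → (11, 'abcbaaaa')
  9 → (8, 'acaabcbaaaa')
  10 → (3, 'acaacacaabcbaaaa')
  11 → (6, 'acacaabcbaaaa')
  12 → (14, 'baaaa')
  13 → (12, 'bcbaaaa')
  14 → (0, 'caaacaacacaabcbaaaa')
  15 → (9, 'caabcbaaaa')
  16 → (4, 'caacacaabcbaaaa')
  17 → (7, 'cacaabcbaaaa')
  18 → (13, 'cbaaaa')

SA = [18, 17, 16, 15, 1, 10, 2, 5, 11, 8, 3, 6, 14, 12, 0, 9, 4, 7, 13]
rank  pair      lcp
   1  s[18:],s[17:]  1  'a'
   2  s[17:],s[16:]  2  'aa'
   3  s[16:],s[15:]  3  'aaa'
   4  s[15:],s[1:]  3  'aaa'
   5  s[1:],s[10:]  2  'aa'
   6  s[10:],s[2:]  2  'aa'
   7  s[2:],s[5:]  4  'aaca'
   8  s[5:],s[11:]  1  'a'
   9  s[11:],s[8:]  1  'a'
  10  s[8:],s[3:]  4  'acaa'
  11  s[3:],s[6:]  3  'aca'
  12  s[6:],s[14:]  0  ''
  13  s[14:],s[12:]  1  'b'
  14  s[12:],s[0:]  0  ''
  15  s[0:],s[9:]  3  'caa'
  16  s[9:],s[4:]  3  'caa'
  17  s[4:],s[7:]  2  'ca'
  18  s[7:],s[13:]  1  'c'

[0, 1, 2, 3, 3, 2, 2, 4, 1, 1, 4, 3, 0, 1, 0, 3, 3, 2, 1]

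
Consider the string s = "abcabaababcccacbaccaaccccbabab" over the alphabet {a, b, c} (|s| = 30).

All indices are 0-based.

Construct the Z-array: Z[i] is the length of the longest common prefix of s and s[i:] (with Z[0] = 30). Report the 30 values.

Z[0]=30
i=1: i≥r, start 0; Z[1]=0
i=2: i≥r, start 0; Z[2]=0
i=3: i≥r, start 0; Z[3]=2 extend→box=[3,5)
i=4: min(r-i=1, Z[1]=0)=0; Z[4]=0
i=5: i≥r, start 0; Z[5]=1 extend→box=[5,6)
i=6: i≥r, start 0; Z[6]=2 extend→box=[6,8)
i=7: min(r-i=1, Z[1]=0)=0; Z[7]=0
i=8: i≥r, start 0; Z[8]=3 extend→box=[8,11)
i=9: min(r-i=2, Z[1]=0)=0; Z[9]=0
i=10: min(r-i=1, Z[2]=0)=0; Z[10]=0
i=11: i≥r, start 0; Z[11]=0
i=12: i≥r, start 0; Z[12]=0
i=13: i≥r, start 0; Z[13]=1 extend→box=[13,14)
i=14: i≥r, start 0; Z[14]=0
i=15: i≥r, start 0; Z[15]=0
i=16: i≥r, start 0; Z[16]=1 extend→box=[16,17)
i=17: i≥r, start 0; Z[17]=0
i=18: i≥r, start 0; Z[18]=0
i=19: i≥r, start 0; Z[19]=1 extend→box=[19,20)
i=20: i≥r, start 0; Z[20]=1 extend→box=[20,21)
i=21: i≥r, start 0; Z[21]=0
i=22: i≥r, start 0; Z[22]=0
i=23: i≥r, start 0; Z[23]=0
i=24: i≥r, start 0; Z[24]=0
i=25: i≥r, start 0; Z[25]=0
i=26: i≥r, start 0; Z[26]=2 extend→box=[26,28)
i=27: min(r-i=1, Z[1]=0)=0; Z[27]=0
i=28: i≥r, start 0; Z[28]=2 extend→box=[28,30)
i=29: min(r-i=1, Z[1]=0)=0; Z[29]=0

[30, 0, 0, 2, 0, 1, 2, 0, 3, 0, 0, 0, 0, 1, 0, 0, 1, 0, 0, 1, 1, 0, 0, 0, 0, 0, 2, 0, 2, 0]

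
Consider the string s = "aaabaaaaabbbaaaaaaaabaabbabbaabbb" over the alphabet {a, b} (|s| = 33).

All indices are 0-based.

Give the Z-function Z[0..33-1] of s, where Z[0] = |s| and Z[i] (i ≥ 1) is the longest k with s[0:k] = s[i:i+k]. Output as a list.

Z[0]=33
i=1: outside box; Z[1]=2 grow→box=[1,3)
i=2: min(r-i=1, Z[1]=2)=1; Z[2]=1
i=3: outside box; Z[3]=0
i=4: outside box; Z[4]=3 grow→box=[4,7)
i=5: min(r-i=2, Z[1]=2)=2; Z[5]=3 grow→box=[5,8)
i=6: min(r-i=2, Z[1]=2)=2; Z[6]=4 grow→box=[6,10)
i=7: min(r-i=3, Z[1]=2)=2; Z[7]=2
i=8: min(r-i=2, Z[2]=1)=1; Z[8]=1
i=9: min(r-i=1, Z[3]=0)=0; Z[9]=0
i=10: outside box; Z[10]=0
i=11: outside box; Z[11]=0
i=12: outside box; Z[12]=3 grow→box=[12,15)
i=13: min(r-i=2, Z[1]=2)=2; Z[13]=3 grow→box=[13,16)
i=14: min(r-i=2, Z[1]=2)=2; Z[14]=3 grow→box=[14,17)
i=15: min(r-i=2, Z[1]=2)=2; Z[15]=3 grow→box=[15,18)
i=16: min(r-i=2, Z[1]=2)=2; Z[16]=3 grow→box=[16,19)
i=17: min(r-i=2, Z[1]=2)=2; Z[17]=6 grow→box=[17,23)
i=18: min(r-i=5, Z[1]=2)=2; Z[18]=2
i=19: min(r-i=4, Z[2]=1)=1; Z[19]=1
i=20: min(r-i=3, Z[3]=0)=0; Z[20]=0
i=21: min(r-i=2, Z[4]=3)=2; Z[21]=2
i=22: min(r-i=1, Z[5]=3)=1; Z[22]=1
i=23: outside box; Z[23]=0
i=24: outside box; Z[24]=0
i=25: outside box; Z[25]=1 grow→box=[25,26)
i=26: outside box; Z[26]=0
i=27: outside box; Z[27]=0
i=28: outside box; Z[28]=2 grow→box=[28,30)
i=29: min(r-i=1, Z[1]=2)=1; Z[29]=1
i=30: outside box; Z[30]=0
i=31: outside box; Z[31]=0
i=32: outside box; Z[32]=0

[33, 2, 1, 0, 3, 3, 4, 2, 1, 0, 0, 0, 3, 3, 3, 3, 3, 6, 2, 1, 0, 2, 1, 0, 0, 1, 0, 0, 2, 1, 0, 0, 0]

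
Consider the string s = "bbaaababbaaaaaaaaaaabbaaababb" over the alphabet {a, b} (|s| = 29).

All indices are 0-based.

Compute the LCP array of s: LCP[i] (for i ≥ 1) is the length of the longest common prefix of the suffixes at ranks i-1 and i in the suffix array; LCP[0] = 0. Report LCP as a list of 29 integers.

[0, 10, 9, 8, 7, 6, 5, 4, 3, 7, 4, 2, 6, 3, 1, 5, 2, 3, 6, 0, 1, 4, 8, 2, 4, 1, 2, 5, 9]

rank | idx | suffix
   0 |   9 | aaaaaaaaaaabbaaababb
   1 |  10 | aaaaaaaaaabbaaababb
   2 |  11 | aaaaaaaaabbaaababb
   3 |  12 | aaaaaaaabbaaababb
   4 |  13 | aaaaaaabbaaababb
   5 |  14 | aaaaaabbaaababb
   6 |  15 | aaaaabbaaababb
   7 |  16 | aaaabbaaababb
   8 |  22 | aaababb
   9 |   2 | aaababbaaaaaaaaaaabbaaababb
  10 |  17 | aaabbaaababb
  11 |  23 | aababb
  12 |   3 | aababbaaaaaaaaaaabbaaababb
  13 |  18 | aabbaaababb
  14 |  24 | ababb
  15 |   4 | ababbaaaaaaaaaaabbaaababb
  16 |  26 | abb
  17 |   6 | abbaaaaaaaaaaabbaaababb
  18 |  19 | abbaaababb
  19 |  28 | b
  20 |   8 | baaaaaaaaaaabbaaababb
  21 |  21 | baaababb
  22 |   1 | baaababbaaaaaaaaaaabbaaababb
  23 |  25 | babb
  24 |   5 | babbaaaaaaaaaaabbaaababb
  25 |  27 | bb
  26 |   7 | bbaaaaaaaaaaabbaaababb
  27 |  20 | bbaaababb
  28 |   0 | bbaaababbaaaaaaaaaaabbaaababb

SA = [9, 10, 11, 12, 13, 14, 15, 16, 22, 2, 17, 23, 3, 18, 24, 4, 26, 6, 19, 28, 8, 21, 1, 25, 5, 27, 7, 20, 0]
rank  pair      lcp
   1  s[9:],s[10:]  10  'aaaaaaaaaa'
   2  s[10:],s[11:]  9  'aaaaaaaaa'
   3  s[11:],s[12:]  8  'aaaaaaaa'
   4  s[12:],s[13:]  7  'aaaaaaa'
   5  s[13:],s[14:]  6  'aaaaaa'
   6  s[14:],s[15:]  5  'aaaaa'
   7  s[15:],s[16:]  4  'aaaa'
   8  s[16:],s[22:]  3  'aaa'
   9  s[22:],s[2:]  7  'aaababb'
  10  s[2:],s[17:]  4  'aaab'
  11  s[17:],s[23:]  2  'aa'
  12  s[23:],s[3:]  6  'aababb'
  13  s[3:],s[18:]  3  'aab'
  14  s[18:],s[24:]  1  'a'
  15  s[24:],s[4:]  5  'ababb'
  16  s[4:],s[26:]  2  'ab'
  17  s[26:],s[6:]  3  'abb'
  18  s[6:],s[19:]  6  'abbaaa'
  19  s[19:],s[28:]  0  ''
  20  s[28:],s[8:]  1  'b'
  21  s[8:],s[21:]  4  'baaa'
  22  s[21:],s[1:]  8  'baaababb'
  23  s[1:],s[25:]  2  'ba'
  24  s[25:],s[5:]  4  'babb'
  25  s[5:],s[27:]  1  'b'
  26  s[27:],s[7:]  2  'bb'
  27  s[7:],s[20:]  5  'bbaaa'
  28  s[20:],s[0:]  9  'bbaaababb'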